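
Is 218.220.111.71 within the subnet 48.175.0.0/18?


Subnet network: 48.175.0.0
Test IP AND mask: 218.220.64.0
No, 218.220.111.71 is not in 48.175.0.0/18


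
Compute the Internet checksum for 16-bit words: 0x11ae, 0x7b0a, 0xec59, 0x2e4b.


Sum all words (with carry folding):
+ 0x11ae = 0x11ae
+ 0x7b0a = 0x8cb8
+ 0xec59 = 0x7912
+ 0x2e4b = 0xa75d
One's complement: ~0xa75d
Checksum = 0x58a2


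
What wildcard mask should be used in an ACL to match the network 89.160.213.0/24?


Subnet mask: 255.255.255.0
Wildcard = 255.255.255.255 - subnet mask
255 - 255 = 0
255 - 255 = 0
255 - 255 = 0
255 - 0 = 255
Wildcard: 0.0.0.255


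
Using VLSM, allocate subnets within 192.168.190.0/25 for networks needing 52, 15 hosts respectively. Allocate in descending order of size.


52 hosts -> /26 (62 usable): 192.168.190.0/26
15 hosts -> /27 (30 usable): 192.168.190.64/27
Allocation: 192.168.190.0/26 (52 hosts, 62 usable); 192.168.190.64/27 (15 hosts, 30 usable)


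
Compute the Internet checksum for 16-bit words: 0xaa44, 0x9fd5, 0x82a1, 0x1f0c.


Sum all words (with carry folding):
+ 0xaa44 = 0xaa44
+ 0x9fd5 = 0x4a1a
+ 0x82a1 = 0xccbb
+ 0x1f0c = 0xebc7
One's complement: ~0xebc7
Checksum = 0x1438


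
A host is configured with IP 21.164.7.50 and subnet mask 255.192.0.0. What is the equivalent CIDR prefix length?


Binary: 11111111.11000000.00000000.00000000
Count leading 1s
Prefix: /10


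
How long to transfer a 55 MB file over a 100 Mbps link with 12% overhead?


Effective throughput = 100 * (1 - 12/100) = 88 Mbps
File size in Mb = 55 * 8 = 440 Mb
Time = 440 / 88
Time = 5 seconds


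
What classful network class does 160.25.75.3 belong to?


First octet: 160
Binary: 10100000
10xxxxxx -> Class B (128-191)
Class B, default mask 255.255.0.0 (/16)


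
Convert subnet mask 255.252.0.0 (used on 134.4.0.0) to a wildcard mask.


Subnet mask: 255.252.0.0
Wildcard = 255.255.255.255 - subnet mask
255 - 255 = 0
255 - 252 = 3
255 - 0 = 255
255 - 0 = 255
Wildcard: 0.3.255.255


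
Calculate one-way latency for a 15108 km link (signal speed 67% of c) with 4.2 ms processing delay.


Speed = 0.67 * 3e5 km/s = 201000 km/s
Propagation delay = 15108 / 201000 = 0.0752 s = 75.1642 ms
Processing delay = 4.2 ms
Total one-way latency = 79.3642 ms


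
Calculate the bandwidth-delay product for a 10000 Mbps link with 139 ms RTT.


BDP = bandwidth * RTT
= 10000 Mbps * 139 ms
= 10000 * 1e6 * 139 / 1000 bits
= 1390000000 bits
= 173750000 bytes
= 169677.7344 KB
BDP = 1390000000 bits (173750000 bytes)


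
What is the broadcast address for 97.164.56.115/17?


Network: 97.164.0.0/17
Host bits = 15
Set all host bits to 1:
Broadcast: 97.164.127.255


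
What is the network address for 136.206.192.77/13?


IP:   10001000.11001110.11000000.01001101
Mask: 11111111.11111000.00000000.00000000
AND operation:
Net:  10001000.11001000.00000000.00000000
Network: 136.200.0.0/13


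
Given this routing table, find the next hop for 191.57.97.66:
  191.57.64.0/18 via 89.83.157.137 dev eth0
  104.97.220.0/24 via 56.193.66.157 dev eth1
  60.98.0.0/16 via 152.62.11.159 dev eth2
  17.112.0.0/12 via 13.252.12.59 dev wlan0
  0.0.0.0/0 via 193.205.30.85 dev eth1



Longest prefix match for 191.57.97.66:
  /18 191.57.64.0: MATCH
  /24 104.97.220.0: no
  /16 60.98.0.0: no
  /12 17.112.0.0: no
  /0 0.0.0.0: MATCH
Selected: next-hop 89.83.157.137 via eth0 (matched /18)


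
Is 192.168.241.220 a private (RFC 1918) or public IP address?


RFC 1918 private ranges:
  10.0.0.0/8 (10.0.0.0 - 10.255.255.255)
  172.16.0.0/12 (172.16.0.0 - 172.31.255.255)
  192.168.0.0/16 (192.168.0.0 - 192.168.255.255)
Private (in 192.168.0.0/16)


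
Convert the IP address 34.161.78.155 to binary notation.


34 = 00100010
161 = 10100001
78 = 01001110
155 = 10011011
Binary: 00100010.10100001.01001110.10011011


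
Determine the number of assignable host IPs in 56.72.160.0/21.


Host bits = 32 - 21 = 11
Total addresses = 2^11 = 2048
Usable = total - 2 (network and broadcast)
Usable hosts: 2046


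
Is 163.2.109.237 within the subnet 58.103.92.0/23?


Subnet network: 58.103.92.0
Test IP AND mask: 163.2.108.0
No, 163.2.109.237 is not in 58.103.92.0/23


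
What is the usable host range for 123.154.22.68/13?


Network: 123.152.0.0
Broadcast: 123.159.255.255
First usable = network + 1
Last usable = broadcast - 1
Range: 123.152.0.1 to 123.159.255.254


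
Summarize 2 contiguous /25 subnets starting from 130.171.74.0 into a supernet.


Original prefix: /25
Number of subnets: 2 = 2^1
New prefix = 25 - 1 = 24
Supernet: 130.171.74.0/24


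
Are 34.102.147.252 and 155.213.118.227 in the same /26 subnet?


Mask: 255.255.255.192
34.102.147.252 AND mask = 34.102.147.192
155.213.118.227 AND mask = 155.213.118.192
No, different subnets (34.102.147.192 vs 155.213.118.192)


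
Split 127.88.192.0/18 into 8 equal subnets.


New prefix = 18 + 3 = 21
Each subnet has 2048 addresses
  127.88.192.0/21
  127.88.200.0/21
  127.88.208.0/21
  127.88.216.0/21
  127.88.224.0/21
  127.88.232.0/21
  127.88.240.0/21
  127.88.248.0/21
Subnets: 127.88.192.0/21, 127.88.200.0/21, 127.88.208.0/21, 127.88.216.0/21, 127.88.224.0/21, 127.88.232.0/21, 127.88.240.0/21, 127.88.248.0/21


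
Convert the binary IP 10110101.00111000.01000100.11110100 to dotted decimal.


10110101 = 181
00111000 = 56
01000100 = 68
11110100 = 244
IP: 181.56.68.244


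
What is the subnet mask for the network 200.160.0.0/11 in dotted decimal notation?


/11 means 11 network bits, 21 host bits
Binary: 11111111111000000000000000000000
Mask: 255.224.0.0


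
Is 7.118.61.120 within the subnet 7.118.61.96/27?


Subnet network: 7.118.61.96
Test IP AND mask: 7.118.61.96
Yes, 7.118.61.120 is in 7.118.61.96/27


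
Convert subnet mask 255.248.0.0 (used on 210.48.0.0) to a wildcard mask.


Subnet mask: 255.248.0.0
Wildcard = 255.255.255.255 - subnet mask
255 - 255 = 0
255 - 248 = 7
255 - 0 = 255
255 - 0 = 255
Wildcard: 0.7.255.255


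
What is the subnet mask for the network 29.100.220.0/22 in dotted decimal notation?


/22 means 22 network bits, 10 host bits
Binary: 11111111111111111111110000000000
Mask: 255.255.252.0


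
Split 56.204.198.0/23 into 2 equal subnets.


New prefix = 23 + 1 = 24
Each subnet has 256 addresses
  56.204.198.0/24
  56.204.199.0/24
Subnets: 56.204.198.0/24, 56.204.199.0/24


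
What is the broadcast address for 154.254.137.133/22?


Network: 154.254.136.0/22
Host bits = 10
Set all host bits to 1:
Broadcast: 154.254.139.255


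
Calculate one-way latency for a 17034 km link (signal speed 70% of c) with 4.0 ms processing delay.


Speed = 0.7 * 3e5 km/s = 210000 km/s
Propagation delay = 17034 / 210000 = 0.0811 s = 81.1143 ms
Processing delay = 4.0 ms
Total one-way latency = 85.1143 ms


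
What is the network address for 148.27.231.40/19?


IP:   10010100.00011011.11100111.00101000
Mask: 11111111.11111111.11100000.00000000
AND operation:
Net:  10010100.00011011.11100000.00000000
Network: 148.27.224.0/19


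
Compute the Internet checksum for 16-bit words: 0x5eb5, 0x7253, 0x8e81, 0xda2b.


Sum all words (with carry folding):
+ 0x5eb5 = 0x5eb5
+ 0x7253 = 0xd108
+ 0x8e81 = 0x5f8a
+ 0xda2b = 0x39b6
One's complement: ~0x39b6
Checksum = 0xc649


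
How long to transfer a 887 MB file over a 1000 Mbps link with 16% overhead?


Effective throughput = 1000 * (1 - 16/100) = 840 Mbps
File size in Mb = 887 * 8 = 7096 Mb
Time = 7096 / 840
Time = 8.4476 seconds


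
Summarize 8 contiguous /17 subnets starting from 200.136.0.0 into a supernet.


Original prefix: /17
Number of subnets: 8 = 2^3
New prefix = 17 - 3 = 14
Supernet: 200.136.0.0/14


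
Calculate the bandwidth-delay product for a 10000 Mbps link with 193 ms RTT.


BDP = bandwidth * RTT
= 10000 Mbps * 193 ms
= 10000 * 1e6 * 193 / 1000 bits
= 1930000000 bits
= 241250000 bytes
= 235595.7031 KB
BDP = 1930000000 bits (241250000 bytes)


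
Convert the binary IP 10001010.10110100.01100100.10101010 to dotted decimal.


10001010 = 138
10110100 = 180
01100100 = 100
10101010 = 170
IP: 138.180.100.170


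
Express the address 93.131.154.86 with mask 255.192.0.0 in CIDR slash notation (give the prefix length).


Binary: 11111111.11000000.00000000.00000000
Count leading 1s
Prefix: /10


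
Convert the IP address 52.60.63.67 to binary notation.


52 = 00110100
60 = 00111100
63 = 00111111
67 = 01000011
Binary: 00110100.00111100.00111111.01000011


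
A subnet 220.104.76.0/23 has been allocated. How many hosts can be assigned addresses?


Host bits = 32 - 23 = 9
Total addresses = 2^9 = 512
Usable = total - 2 (network and broadcast)
Usable hosts: 510


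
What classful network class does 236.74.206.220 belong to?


First octet: 236
Binary: 11101100
1110xxxx -> Class D (224-239)
Class D (multicast), default mask N/A


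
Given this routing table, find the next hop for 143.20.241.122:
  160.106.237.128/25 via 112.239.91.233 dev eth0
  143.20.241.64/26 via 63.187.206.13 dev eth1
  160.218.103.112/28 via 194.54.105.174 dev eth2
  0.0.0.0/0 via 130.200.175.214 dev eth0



Longest prefix match for 143.20.241.122:
  /25 160.106.237.128: no
  /26 143.20.241.64: MATCH
  /28 160.218.103.112: no
  /0 0.0.0.0: MATCH
Selected: next-hop 63.187.206.13 via eth1 (matched /26)


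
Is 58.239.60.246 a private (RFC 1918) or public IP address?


RFC 1918 private ranges:
  10.0.0.0/8 (10.0.0.0 - 10.255.255.255)
  172.16.0.0/12 (172.16.0.0 - 172.31.255.255)
  192.168.0.0/16 (192.168.0.0 - 192.168.255.255)
Public (not in any RFC 1918 range)


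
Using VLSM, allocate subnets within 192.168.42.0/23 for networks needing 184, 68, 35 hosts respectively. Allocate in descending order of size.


184 hosts -> /24 (254 usable): 192.168.42.0/24
68 hosts -> /25 (126 usable): 192.168.43.0/25
35 hosts -> /26 (62 usable): 192.168.43.128/26
Allocation: 192.168.42.0/24 (184 hosts, 254 usable); 192.168.43.0/25 (68 hosts, 126 usable); 192.168.43.128/26 (35 hosts, 62 usable)


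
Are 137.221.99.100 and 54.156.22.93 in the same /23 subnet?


Mask: 255.255.254.0
137.221.99.100 AND mask = 137.221.98.0
54.156.22.93 AND mask = 54.156.22.0
No, different subnets (137.221.98.0 vs 54.156.22.0)


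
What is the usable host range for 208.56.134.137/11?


Network: 208.32.0.0
Broadcast: 208.63.255.255
First usable = network + 1
Last usable = broadcast - 1
Range: 208.32.0.1 to 208.63.255.254


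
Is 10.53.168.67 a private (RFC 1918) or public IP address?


RFC 1918 private ranges:
  10.0.0.0/8 (10.0.0.0 - 10.255.255.255)
  172.16.0.0/12 (172.16.0.0 - 172.31.255.255)
  192.168.0.0/16 (192.168.0.0 - 192.168.255.255)
Private (in 10.0.0.0/8)


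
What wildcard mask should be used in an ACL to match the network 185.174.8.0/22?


Subnet mask: 255.255.252.0
Wildcard = 255.255.255.255 - subnet mask
255 - 255 = 0
255 - 255 = 0
255 - 252 = 3
255 - 0 = 255
Wildcard: 0.0.3.255


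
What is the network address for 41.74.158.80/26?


IP:   00101001.01001010.10011110.01010000
Mask: 11111111.11111111.11111111.11000000
AND operation:
Net:  00101001.01001010.10011110.01000000
Network: 41.74.158.64/26


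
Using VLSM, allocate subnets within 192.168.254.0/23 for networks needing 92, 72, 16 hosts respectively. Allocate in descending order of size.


92 hosts -> /25 (126 usable): 192.168.254.0/25
72 hosts -> /25 (126 usable): 192.168.254.128/25
16 hosts -> /27 (30 usable): 192.168.255.0/27
Allocation: 192.168.254.0/25 (92 hosts, 126 usable); 192.168.254.128/25 (72 hosts, 126 usable); 192.168.255.0/27 (16 hosts, 30 usable)


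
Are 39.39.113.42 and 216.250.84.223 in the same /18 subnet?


Mask: 255.255.192.0
39.39.113.42 AND mask = 39.39.64.0
216.250.84.223 AND mask = 216.250.64.0
No, different subnets (39.39.64.0 vs 216.250.64.0)


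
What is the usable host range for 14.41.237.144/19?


Network: 14.41.224.0
Broadcast: 14.41.255.255
First usable = network + 1
Last usable = broadcast - 1
Range: 14.41.224.1 to 14.41.255.254


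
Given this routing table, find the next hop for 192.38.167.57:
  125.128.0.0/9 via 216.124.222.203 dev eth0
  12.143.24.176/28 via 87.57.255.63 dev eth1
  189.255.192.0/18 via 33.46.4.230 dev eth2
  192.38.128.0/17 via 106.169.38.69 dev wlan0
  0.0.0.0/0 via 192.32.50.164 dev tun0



Longest prefix match for 192.38.167.57:
  /9 125.128.0.0: no
  /28 12.143.24.176: no
  /18 189.255.192.0: no
  /17 192.38.128.0: MATCH
  /0 0.0.0.0: MATCH
Selected: next-hop 106.169.38.69 via wlan0 (matched /17)


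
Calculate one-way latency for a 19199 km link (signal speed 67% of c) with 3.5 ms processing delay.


Speed = 0.67 * 3e5 km/s = 201000 km/s
Propagation delay = 19199 / 201000 = 0.0955 s = 95.5174 ms
Processing delay = 3.5 ms
Total one-way latency = 99.0174 ms


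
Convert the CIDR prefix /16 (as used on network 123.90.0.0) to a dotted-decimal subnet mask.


/16 means 16 network bits, 16 host bits
Binary: 11111111111111110000000000000000
Mask: 255.255.0.0


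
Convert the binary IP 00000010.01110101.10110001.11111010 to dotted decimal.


00000010 = 2
01110101 = 117
10110001 = 177
11111010 = 250
IP: 2.117.177.250


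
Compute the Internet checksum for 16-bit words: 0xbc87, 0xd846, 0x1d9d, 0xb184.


Sum all words (with carry folding):
+ 0xbc87 = 0xbc87
+ 0xd846 = 0x94ce
+ 0x1d9d = 0xb26b
+ 0xb184 = 0x63f0
One's complement: ~0x63f0
Checksum = 0x9c0f


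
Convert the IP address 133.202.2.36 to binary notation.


133 = 10000101
202 = 11001010
2 = 00000010
36 = 00100100
Binary: 10000101.11001010.00000010.00100100


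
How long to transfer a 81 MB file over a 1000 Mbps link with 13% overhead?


Effective throughput = 1000 * (1 - 13/100) = 870 Mbps
File size in Mb = 81 * 8 = 648 Mb
Time = 648 / 870
Time = 0.7448 seconds


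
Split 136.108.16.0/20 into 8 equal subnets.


New prefix = 20 + 3 = 23
Each subnet has 512 addresses
  136.108.16.0/23
  136.108.18.0/23
  136.108.20.0/23
  136.108.22.0/23
  136.108.24.0/23
  136.108.26.0/23
  136.108.28.0/23
  136.108.30.0/23
Subnets: 136.108.16.0/23, 136.108.18.0/23, 136.108.20.0/23, 136.108.22.0/23, 136.108.24.0/23, 136.108.26.0/23, 136.108.28.0/23, 136.108.30.0/23


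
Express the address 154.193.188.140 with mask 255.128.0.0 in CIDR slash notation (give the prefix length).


Binary: 11111111.10000000.00000000.00000000
Count leading 1s
Prefix: /9


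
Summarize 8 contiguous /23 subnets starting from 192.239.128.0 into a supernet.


Original prefix: /23
Number of subnets: 8 = 2^3
New prefix = 23 - 3 = 20
Supernet: 192.239.128.0/20


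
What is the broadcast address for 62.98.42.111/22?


Network: 62.98.40.0/22
Host bits = 10
Set all host bits to 1:
Broadcast: 62.98.43.255


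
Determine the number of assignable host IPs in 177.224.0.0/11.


Host bits = 32 - 11 = 21
Total addresses = 2^21 = 2097152
Usable = total - 2 (network and broadcast)
Usable hosts: 2097150


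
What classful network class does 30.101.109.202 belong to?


First octet: 30
Binary: 00011110
0xxxxxxx -> Class A (1-126)
Class A, default mask 255.0.0.0 (/8)


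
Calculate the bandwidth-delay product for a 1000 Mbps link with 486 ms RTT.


BDP = bandwidth * RTT
= 1000 Mbps * 486 ms
= 1000 * 1e6 * 486 / 1000 bits
= 486000000 bits
= 60750000 bytes
= 59326.1719 KB
BDP = 486000000 bits (60750000 bytes)


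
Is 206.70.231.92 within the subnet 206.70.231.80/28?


Subnet network: 206.70.231.80
Test IP AND mask: 206.70.231.80
Yes, 206.70.231.92 is in 206.70.231.80/28


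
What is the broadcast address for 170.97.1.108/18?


Network: 170.97.0.0/18
Host bits = 14
Set all host bits to 1:
Broadcast: 170.97.63.255


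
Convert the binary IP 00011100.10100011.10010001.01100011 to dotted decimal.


00011100 = 28
10100011 = 163
10010001 = 145
01100011 = 99
IP: 28.163.145.99


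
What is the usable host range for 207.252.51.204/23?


Network: 207.252.50.0
Broadcast: 207.252.51.255
First usable = network + 1
Last usable = broadcast - 1
Range: 207.252.50.1 to 207.252.51.254


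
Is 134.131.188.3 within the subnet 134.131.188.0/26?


Subnet network: 134.131.188.0
Test IP AND mask: 134.131.188.0
Yes, 134.131.188.3 is in 134.131.188.0/26


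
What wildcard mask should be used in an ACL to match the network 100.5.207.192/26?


Subnet mask: 255.255.255.192
Wildcard = 255.255.255.255 - subnet mask
255 - 255 = 0
255 - 255 = 0
255 - 255 = 0
255 - 192 = 63
Wildcard: 0.0.0.63


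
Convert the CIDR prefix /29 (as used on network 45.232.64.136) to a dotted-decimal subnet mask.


/29 means 29 network bits, 3 host bits
Binary: 11111111111111111111111111111000
Mask: 255.255.255.248


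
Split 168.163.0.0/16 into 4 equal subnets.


New prefix = 16 + 2 = 18
Each subnet has 16384 addresses
  168.163.0.0/18
  168.163.64.0/18
  168.163.128.0/18
  168.163.192.0/18
Subnets: 168.163.0.0/18, 168.163.64.0/18, 168.163.128.0/18, 168.163.192.0/18


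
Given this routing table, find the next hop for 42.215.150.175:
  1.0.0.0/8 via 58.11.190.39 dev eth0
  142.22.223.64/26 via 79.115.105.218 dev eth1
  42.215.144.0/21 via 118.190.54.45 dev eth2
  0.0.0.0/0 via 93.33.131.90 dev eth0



Longest prefix match for 42.215.150.175:
  /8 1.0.0.0: no
  /26 142.22.223.64: no
  /21 42.215.144.0: MATCH
  /0 0.0.0.0: MATCH
Selected: next-hop 118.190.54.45 via eth2 (matched /21)


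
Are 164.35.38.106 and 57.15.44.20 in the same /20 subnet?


Mask: 255.255.240.0
164.35.38.106 AND mask = 164.35.32.0
57.15.44.20 AND mask = 57.15.32.0
No, different subnets (164.35.32.0 vs 57.15.32.0)


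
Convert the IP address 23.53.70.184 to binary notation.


23 = 00010111
53 = 00110101
70 = 01000110
184 = 10111000
Binary: 00010111.00110101.01000110.10111000


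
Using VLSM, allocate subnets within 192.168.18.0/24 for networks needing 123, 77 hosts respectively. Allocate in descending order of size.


123 hosts -> /25 (126 usable): 192.168.18.0/25
77 hosts -> /25 (126 usable): 192.168.18.128/25
Allocation: 192.168.18.0/25 (123 hosts, 126 usable); 192.168.18.128/25 (77 hosts, 126 usable)


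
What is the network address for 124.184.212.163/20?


IP:   01111100.10111000.11010100.10100011
Mask: 11111111.11111111.11110000.00000000
AND operation:
Net:  01111100.10111000.11010000.00000000
Network: 124.184.208.0/20


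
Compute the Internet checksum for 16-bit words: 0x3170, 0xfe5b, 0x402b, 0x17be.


Sum all words (with carry folding):
+ 0x3170 = 0x3170
+ 0xfe5b = 0x2fcc
+ 0x402b = 0x6ff7
+ 0x17be = 0x87b5
One's complement: ~0x87b5
Checksum = 0x784a


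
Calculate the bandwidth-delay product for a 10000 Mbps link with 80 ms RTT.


BDP = bandwidth * RTT
= 10000 Mbps * 80 ms
= 10000 * 1e6 * 80 / 1000 bits
= 800000000 bits
= 100000000 bytes
= 97656.25 KB
BDP = 800000000 bits (100000000 bytes)


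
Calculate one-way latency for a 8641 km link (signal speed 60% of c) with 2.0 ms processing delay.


Speed = 0.6 * 3e5 km/s = 180000 km/s
Propagation delay = 8641 / 180000 = 0.048 s = 48.0056 ms
Processing delay = 2.0 ms
Total one-way latency = 50.0056 ms


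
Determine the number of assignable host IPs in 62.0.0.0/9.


Host bits = 32 - 9 = 23
Total addresses = 2^23 = 8388608
Usable = total - 2 (network and broadcast)
Usable hosts: 8388606


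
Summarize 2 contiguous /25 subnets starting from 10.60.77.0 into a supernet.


Original prefix: /25
Number of subnets: 2 = 2^1
New prefix = 25 - 1 = 24
Supernet: 10.60.77.0/24


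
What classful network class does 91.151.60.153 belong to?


First octet: 91
Binary: 01011011
0xxxxxxx -> Class A (1-126)
Class A, default mask 255.0.0.0 (/8)


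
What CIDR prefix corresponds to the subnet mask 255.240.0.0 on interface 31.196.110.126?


Binary: 11111111.11110000.00000000.00000000
Count leading 1s
Prefix: /12


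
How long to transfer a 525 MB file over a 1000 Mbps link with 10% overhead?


Effective throughput = 1000 * (1 - 10/100) = 900 Mbps
File size in Mb = 525 * 8 = 4200 Mb
Time = 4200 / 900
Time = 4.6667 seconds


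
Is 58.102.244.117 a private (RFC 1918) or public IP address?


RFC 1918 private ranges:
  10.0.0.0/8 (10.0.0.0 - 10.255.255.255)
  172.16.0.0/12 (172.16.0.0 - 172.31.255.255)
  192.168.0.0/16 (192.168.0.0 - 192.168.255.255)
Public (not in any RFC 1918 range)


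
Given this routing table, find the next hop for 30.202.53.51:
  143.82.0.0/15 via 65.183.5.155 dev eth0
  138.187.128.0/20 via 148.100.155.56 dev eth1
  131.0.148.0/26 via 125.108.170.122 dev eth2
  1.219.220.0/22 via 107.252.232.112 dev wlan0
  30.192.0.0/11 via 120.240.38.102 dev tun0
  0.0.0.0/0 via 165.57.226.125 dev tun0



Longest prefix match for 30.202.53.51:
  /15 143.82.0.0: no
  /20 138.187.128.0: no
  /26 131.0.148.0: no
  /22 1.219.220.0: no
  /11 30.192.0.0: MATCH
  /0 0.0.0.0: MATCH
Selected: next-hop 120.240.38.102 via tun0 (matched /11)


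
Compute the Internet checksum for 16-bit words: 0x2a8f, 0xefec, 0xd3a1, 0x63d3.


Sum all words (with carry folding):
+ 0x2a8f = 0x2a8f
+ 0xefec = 0x1a7c
+ 0xd3a1 = 0xee1d
+ 0x63d3 = 0x51f1
One's complement: ~0x51f1
Checksum = 0xae0e


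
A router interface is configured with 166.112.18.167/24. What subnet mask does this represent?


/24 means 24 network bits, 8 host bits
Binary: 11111111111111111111111100000000
Mask: 255.255.255.0


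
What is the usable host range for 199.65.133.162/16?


Network: 199.65.0.0
Broadcast: 199.65.255.255
First usable = network + 1
Last usable = broadcast - 1
Range: 199.65.0.1 to 199.65.255.254


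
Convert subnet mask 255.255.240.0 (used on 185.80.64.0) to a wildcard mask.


Subnet mask: 255.255.240.0
Wildcard = 255.255.255.255 - subnet mask
255 - 255 = 0
255 - 255 = 0
255 - 240 = 15
255 - 0 = 255
Wildcard: 0.0.15.255


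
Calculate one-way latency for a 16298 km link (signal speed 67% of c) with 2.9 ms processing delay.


Speed = 0.67 * 3e5 km/s = 201000 km/s
Propagation delay = 16298 / 201000 = 0.0811 s = 81.0846 ms
Processing delay = 2.9 ms
Total one-way latency = 83.9846 ms


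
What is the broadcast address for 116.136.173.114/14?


Network: 116.136.0.0/14
Host bits = 18
Set all host bits to 1:
Broadcast: 116.139.255.255


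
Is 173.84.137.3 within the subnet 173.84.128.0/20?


Subnet network: 173.84.128.0
Test IP AND mask: 173.84.128.0
Yes, 173.84.137.3 is in 173.84.128.0/20


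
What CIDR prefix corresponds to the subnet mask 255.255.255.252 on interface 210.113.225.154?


Binary: 11111111.11111111.11111111.11111100
Count leading 1s
Prefix: /30


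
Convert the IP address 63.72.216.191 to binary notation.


63 = 00111111
72 = 01001000
216 = 11011000
191 = 10111111
Binary: 00111111.01001000.11011000.10111111


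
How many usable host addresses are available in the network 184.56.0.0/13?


Host bits = 32 - 13 = 19
Total addresses = 2^19 = 524288
Usable = total - 2 (network and broadcast)
Usable hosts: 524286


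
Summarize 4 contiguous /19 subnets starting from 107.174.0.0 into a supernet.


Original prefix: /19
Number of subnets: 4 = 2^2
New prefix = 19 - 2 = 17
Supernet: 107.174.0.0/17


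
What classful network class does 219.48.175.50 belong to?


First octet: 219
Binary: 11011011
110xxxxx -> Class C (192-223)
Class C, default mask 255.255.255.0 (/24)


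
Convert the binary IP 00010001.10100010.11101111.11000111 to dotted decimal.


00010001 = 17
10100010 = 162
11101111 = 239
11000111 = 199
IP: 17.162.239.199


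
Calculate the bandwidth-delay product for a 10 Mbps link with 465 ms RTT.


BDP = bandwidth * RTT
= 10 Mbps * 465 ms
= 10 * 1e6 * 465 / 1000 bits
= 4650000 bits
= 581250 bytes
= 567.627 KB
BDP = 4650000 bits (581250 bytes)


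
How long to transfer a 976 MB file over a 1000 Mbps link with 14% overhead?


Effective throughput = 1000 * (1 - 14/100) = 860 Mbps
File size in Mb = 976 * 8 = 7808 Mb
Time = 7808 / 860
Time = 9.0791 seconds


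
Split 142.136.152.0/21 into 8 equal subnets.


New prefix = 21 + 3 = 24
Each subnet has 256 addresses
  142.136.152.0/24
  142.136.153.0/24
  142.136.154.0/24
  142.136.155.0/24
  142.136.156.0/24
  142.136.157.0/24
  142.136.158.0/24
  142.136.159.0/24
Subnets: 142.136.152.0/24, 142.136.153.0/24, 142.136.154.0/24, 142.136.155.0/24, 142.136.156.0/24, 142.136.157.0/24, 142.136.158.0/24, 142.136.159.0/24


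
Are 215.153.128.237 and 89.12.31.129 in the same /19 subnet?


Mask: 255.255.224.0
215.153.128.237 AND mask = 215.153.128.0
89.12.31.129 AND mask = 89.12.0.0
No, different subnets (215.153.128.0 vs 89.12.0.0)


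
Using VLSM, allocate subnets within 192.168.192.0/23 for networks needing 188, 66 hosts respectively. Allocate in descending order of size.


188 hosts -> /24 (254 usable): 192.168.192.0/24
66 hosts -> /25 (126 usable): 192.168.193.0/25
Allocation: 192.168.192.0/24 (188 hosts, 254 usable); 192.168.193.0/25 (66 hosts, 126 usable)


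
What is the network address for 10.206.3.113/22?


IP:   00001010.11001110.00000011.01110001
Mask: 11111111.11111111.11111100.00000000
AND operation:
Net:  00001010.11001110.00000000.00000000
Network: 10.206.0.0/22


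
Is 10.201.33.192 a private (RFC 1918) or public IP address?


RFC 1918 private ranges:
  10.0.0.0/8 (10.0.0.0 - 10.255.255.255)
  172.16.0.0/12 (172.16.0.0 - 172.31.255.255)
  192.168.0.0/16 (192.168.0.0 - 192.168.255.255)
Private (in 10.0.0.0/8)


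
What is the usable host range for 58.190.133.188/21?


Network: 58.190.128.0
Broadcast: 58.190.135.255
First usable = network + 1
Last usable = broadcast - 1
Range: 58.190.128.1 to 58.190.135.254


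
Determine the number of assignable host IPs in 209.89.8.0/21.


Host bits = 32 - 21 = 11
Total addresses = 2^11 = 2048
Usable = total - 2 (network and broadcast)
Usable hosts: 2046


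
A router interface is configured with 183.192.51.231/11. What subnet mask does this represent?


/11 means 11 network bits, 21 host bits
Binary: 11111111111000000000000000000000
Mask: 255.224.0.0


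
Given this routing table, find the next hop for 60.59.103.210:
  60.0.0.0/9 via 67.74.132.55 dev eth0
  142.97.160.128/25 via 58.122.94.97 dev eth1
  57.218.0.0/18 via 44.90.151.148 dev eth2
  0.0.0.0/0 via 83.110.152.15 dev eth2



Longest prefix match for 60.59.103.210:
  /9 60.0.0.0: MATCH
  /25 142.97.160.128: no
  /18 57.218.0.0: no
  /0 0.0.0.0: MATCH
Selected: next-hop 67.74.132.55 via eth0 (matched /9)


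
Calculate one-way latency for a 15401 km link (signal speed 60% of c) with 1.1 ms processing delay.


Speed = 0.6 * 3e5 km/s = 180000 km/s
Propagation delay = 15401 / 180000 = 0.0856 s = 85.5611 ms
Processing delay = 1.1 ms
Total one-way latency = 86.6611 ms


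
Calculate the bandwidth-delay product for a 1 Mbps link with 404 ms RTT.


BDP = bandwidth * RTT
= 1 Mbps * 404 ms
= 1 * 1e6 * 404 / 1000 bits
= 404000 bits
= 50500 bytes
= 49.3164 KB
BDP = 404000 bits (50500 bytes)


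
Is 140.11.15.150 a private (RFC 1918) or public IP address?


RFC 1918 private ranges:
  10.0.0.0/8 (10.0.0.0 - 10.255.255.255)
  172.16.0.0/12 (172.16.0.0 - 172.31.255.255)
  192.168.0.0/16 (192.168.0.0 - 192.168.255.255)
Public (not in any RFC 1918 range)


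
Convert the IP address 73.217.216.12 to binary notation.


73 = 01001001
217 = 11011001
216 = 11011000
12 = 00001100
Binary: 01001001.11011001.11011000.00001100


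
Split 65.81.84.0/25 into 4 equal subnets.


New prefix = 25 + 2 = 27
Each subnet has 32 addresses
  65.81.84.0/27
  65.81.84.32/27
  65.81.84.64/27
  65.81.84.96/27
Subnets: 65.81.84.0/27, 65.81.84.32/27, 65.81.84.64/27, 65.81.84.96/27


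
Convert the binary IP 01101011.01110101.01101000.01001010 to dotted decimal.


01101011 = 107
01110101 = 117
01101000 = 104
01001010 = 74
IP: 107.117.104.74


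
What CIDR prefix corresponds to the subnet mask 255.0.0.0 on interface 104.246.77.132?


Binary: 11111111.00000000.00000000.00000000
Count leading 1s
Prefix: /8


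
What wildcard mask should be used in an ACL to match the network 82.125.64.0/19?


Subnet mask: 255.255.224.0
Wildcard = 255.255.255.255 - subnet mask
255 - 255 = 0
255 - 255 = 0
255 - 224 = 31
255 - 0 = 255
Wildcard: 0.0.31.255


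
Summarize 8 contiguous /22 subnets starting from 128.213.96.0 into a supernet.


Original prefix: /22
Number of subnets: 8 = 2^3
New prefix = 22 - 3 = 19
Supernet: 128.213.96.0/19


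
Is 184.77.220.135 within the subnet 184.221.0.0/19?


Subnet network: 184.221.0.0
Test IP AND mask: 184.77.192.0
No, 184.77.220.135 is not in 184.221.0.0/19


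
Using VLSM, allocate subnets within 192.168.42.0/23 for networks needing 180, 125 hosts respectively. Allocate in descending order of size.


180 hosts -> /24 (254 usable): 192.168.42.0/24
125 hosts -> /25 (126 usable): 192.168.43.0/25
Allocation: 192.168.42.0/24 (180 hosts, 254 usable); 192.168.43.0/25 (125 hosts, 126 usable)


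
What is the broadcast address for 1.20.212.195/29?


Network: 1.20.212.192/29
Host bits = 3
Set all host bits to 1:
Broadcast: 1.20.212.199


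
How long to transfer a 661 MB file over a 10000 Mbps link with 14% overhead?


Effective throughput = 10000 * (1 - 14/100) = 8600 Mbps
File size in Mb = 661 * 8 = 5288 Mb
Time = 5288 / 8600
Time = 0.6149 seconds


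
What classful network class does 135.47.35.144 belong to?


First octet: 135
Binary: 10000111
10xxxxxx -> Class B (128-191)
Class B, default mask 255.255.0.0 (/16)


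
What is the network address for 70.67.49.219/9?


IP:   01000110.01000011.00110001.11011011
Mask: 11111111.10000000.00000000.00000000
AND operation:
Net:  01000110.00000000.00000000.00000000
Network: 70.0.0.0/9


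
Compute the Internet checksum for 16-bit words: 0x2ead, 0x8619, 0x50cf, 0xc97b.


Sum all words (with carry folding):
+ 0x2ead = 0x2ead
+ 0x8619 = 0xb4c6
+ 0x50cf = 0x0596
+ 0xc97b = 0xcf11
One's complement: ~0xcf11
Checksum = 0x30ee


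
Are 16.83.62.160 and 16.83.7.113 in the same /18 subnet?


Mask: 255.255.192.0
16.83.62.160 AND mask = 16.83.0.0
16.83.7.113 AND mask = 16.83.0.0
Yes, same subnet (16.83.0.0)


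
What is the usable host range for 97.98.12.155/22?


Network: 97.98.12.0
Broadcast: 97.98.15.255
First usable = network + 1
Last usable = broadcast - 1
Range: 97.98.12.1 to 97.98.15.254


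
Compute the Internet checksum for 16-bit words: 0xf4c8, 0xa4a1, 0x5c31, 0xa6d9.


Sum all words (with carry folding):
+ 0xf4c8 = 0xf4c8
+ 0xa4a1 = 0x996a
+ 0x5c31 = 0xf59b
+ 0xa6d9 = 0x9c75
One's complement: ~0x9c75
Checksum = 0x638a


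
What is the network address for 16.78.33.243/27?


IP:   00010000.01001110.00100001.11110011
Mask: 11111111.11111111.11111111.11100000
AND operation:
Net:  00010000.01001110.00100001.11100000
Network: 16.78.33.224/27


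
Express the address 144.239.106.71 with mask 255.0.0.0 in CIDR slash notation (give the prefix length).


Binary: 11111111.00000000.00000000.00000000
Count leading 1s
Prefix: /8


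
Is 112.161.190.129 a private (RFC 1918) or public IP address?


RFC 1918 private ranges:
  10.0.0.0/8 (10.0.0.0 - 10.255.255.255)
  172.16.0.0/12 (172.16.0.0 - 172.31.255.255)
  192.168.0.0/16 (192.168.0.0 - 192.168.255.255)
Public (not in any RFC 1918 range)


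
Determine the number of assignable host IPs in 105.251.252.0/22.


Host bits = 32 - 22 = 10
Total addresses = 2^10 = 1024
Usable = total - 2 (network and broadcast)
Usable hosts: 1022


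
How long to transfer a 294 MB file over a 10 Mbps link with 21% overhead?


Effective throughput = 10 * (1 - 21/100) = 7.9 Mbps
File size in Mb = 294 * 8 = 2352 Mb
Time = 2352 / 7.9
Time = 297.7215 seconds


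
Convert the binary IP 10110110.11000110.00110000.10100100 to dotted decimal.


10110110 = 182
11000110 = 198
00110000 = 48
10100100 = 164
IP: 182.198.48.164


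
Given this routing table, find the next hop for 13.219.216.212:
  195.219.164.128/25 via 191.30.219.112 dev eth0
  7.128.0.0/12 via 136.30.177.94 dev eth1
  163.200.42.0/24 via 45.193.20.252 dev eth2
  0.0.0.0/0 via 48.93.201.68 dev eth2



Longest prefix match for 13.219.216.212:
  /25 195.219.164.128: no
  /12 7.128.0.0: no
  /24 163.200.42.0: no
  /0 0.0.0.0: MATCH
Selected: next-hop 48.93.201.68 via eth2 (matched /0)


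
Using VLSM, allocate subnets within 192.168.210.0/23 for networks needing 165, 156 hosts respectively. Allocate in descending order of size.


165 hosts -> /24 (254 usable): 192.168.210.0/24
156 hosts -> /24 (254 usable): 192.168.211.0/24
Allocation: 192.168.210.0/24 (165 hosts, 254 usable); 192.168.211.0/24 (156 hosts, 254 usable)


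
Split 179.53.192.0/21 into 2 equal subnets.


New prefix = 21 + 1 = 22
Each subnet has 1024 addresses
  179.53.192.0/22
  179.53.196.0/22
Subnets: 179.53.192.0/22, 179.53.196.0/22


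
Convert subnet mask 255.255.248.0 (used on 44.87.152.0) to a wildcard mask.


Subnet mask: 255.255.248.0
Wildcard = 255.255.255.255 - subnet mask
255 - 255 = 0
255 - 255 = 0
255 - 248 = 7
255 - 0 = 255
Wildcard: 0.0.7.255


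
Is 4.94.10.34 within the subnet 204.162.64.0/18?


Subnet network: 204.162.64.0
Test IP AND mask: 4.94.0.0
No, 4.94.10.34 is not in 204.162.64.0/18


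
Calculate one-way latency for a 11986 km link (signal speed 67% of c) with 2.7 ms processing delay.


Speed = 0.67 * 3e5 km/s = 201000 km/s
Propagation delay = 11986 / 201000 = 0.0596 s = 59.6318 ms
Processing delay = 2.7 ms
Total one-way latency = 62.3318 ms


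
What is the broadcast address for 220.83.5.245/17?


Network: 220.83.0.0/17
Host bits = 15
Set all host bits to 1:
Broadcast: 220.83.127.255


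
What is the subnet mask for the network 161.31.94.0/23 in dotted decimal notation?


/23 means 23 network bits, 9 host bits
Binary: 11111111111111111111111000000000
Mask: 255.255.254.0


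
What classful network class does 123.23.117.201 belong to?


First octet: 123
Binary: 01111011
0xxxxxxx -> Class A (1-126)
Class A, default mask 255.0.0.0 (/8)


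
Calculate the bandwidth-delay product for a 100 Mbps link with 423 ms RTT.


BDP = bandwidth * RTT
= 100 Mbps * 423 ms
= 100 * 1e6 * 423 / 1000 bits
= 42300000 bits
= 5287500 bytes
= 5163.5742 KB
BDP = 42300000 bits (5287500 bytes)


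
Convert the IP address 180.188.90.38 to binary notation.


180 = 10110100
188 = 10111100
90 = 01011010
38 = 00100110
Binary: 10110100.10111100.01011010.00100110


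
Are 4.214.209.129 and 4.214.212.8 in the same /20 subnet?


Mask: 255.255.240.0
4.214.209.129 AND mask = 4.214.208.0
4.214.212.8 AND mask = 4.214.208.0
Yes, same subnet (4.214.208.0)


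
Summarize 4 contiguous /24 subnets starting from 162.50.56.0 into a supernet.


Original prefix: /24
Number of subnets: 4 = 2^2
New prefix = 24 - 2 = 22
Supernet: 162.50.56.0/22


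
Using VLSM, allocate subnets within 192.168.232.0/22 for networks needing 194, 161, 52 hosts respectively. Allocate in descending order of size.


194 hosts -> /24 (254 usable): 192.168.232.0/24
161 hosts -> /24 (254 usable): 192.168.233.0/24
52 hosts -> /26 (62 usable): 192.168.234.0/26
Allocation: 192.168.232.0/24 (194 hosts, 254 usable); 192.168.233.0/24 (161 hosts, 254 usable); 192.168.234.0/26 (52 hosts, 62 usable)


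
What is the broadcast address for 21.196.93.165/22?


Network: 21.196.92.0/22
Host bits = 10
Set all host bits to 1:
Broadcast: 21.196.95.255


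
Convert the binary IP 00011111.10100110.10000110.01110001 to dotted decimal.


00011111 = 31
10100110 = 166
10000110 = 134
01110001 = 113
IP: 31.166.134.113


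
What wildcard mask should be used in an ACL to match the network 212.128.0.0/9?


Subnet mask: 255.128.0.0
Wildcard = 255.255.255.255 - subnet mask
255 - 255 = 0
255 - 128 = 127
255 - 0 = 255
255 - 0 = 255
Wildcard: 0.127.255.255


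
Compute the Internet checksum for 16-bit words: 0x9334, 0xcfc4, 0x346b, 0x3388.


Sum all words (with carry folding):
+ 0x9334 = 0x9334
+ 0xcfc4 = 0x62f9
+ 0x346b = 0x9764
+ 0x3388 = 0xcaec
One's complement: ~0xcaec
Checksum = 0x3513


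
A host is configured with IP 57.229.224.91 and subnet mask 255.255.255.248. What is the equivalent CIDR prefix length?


Binary: 11111111.11111111.11111111.11111000
Count leading 1s
Prefix: /29


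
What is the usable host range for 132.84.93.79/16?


Network: 132.84.0.0
Broadcast: 132.84.255.255
First usable = network + 1
Last usable = broadcast - 1
Range: 132.84.0.1 to 132.84.255.254


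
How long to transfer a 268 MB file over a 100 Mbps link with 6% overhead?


Effective throughput = 100 * (1 - 6/100) = 94 Mbps
File size in Mb = 268 * 8 = 2144 Mb
Time = 2144 / 94
Time = 22.8085 seconds


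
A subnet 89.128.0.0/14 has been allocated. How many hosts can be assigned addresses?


Host bits = 32 - 14 = 18
Total addresses = 2^18 = 262144
Usable = total - 2 (network and broadcast)
Usable hosts: 262142


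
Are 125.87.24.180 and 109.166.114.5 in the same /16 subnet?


Mask: 255.255.0.0
125.87.24.180 AND mask = 125.87.0.0
109.166.114.5 AND mask = 109.166.0.0
No, different subnets (125.87.0.0 vs 109.166.0.0)


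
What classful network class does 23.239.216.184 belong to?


First octet: 23
Binary: 00010111
0xxxxxxx -> Class A (1-126)
Class A, default mask 255.0.0.0 (/8)


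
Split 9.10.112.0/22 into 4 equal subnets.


New prefix = 22 + 2 = 24
Each subnet has 256 addresses
  9.10.112.0/24
  9.10.113.0/24
  9.10.114.0/24
  9.10.115.0/24
Subnets: 9.10.112.0/24, 9.10.113.0/24, 9.10.114.0/24, 9.10.115.0/24


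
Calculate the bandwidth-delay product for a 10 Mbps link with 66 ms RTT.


BDP = bandwidth * RTT
= 10 Mbps * 66 ms
= 10 * 1e6 * 66 / 1000 bits
= 660000 bits
= 82500 bytes
= 80.5664 KB
BDP = 660000 bits (82500 bytes)


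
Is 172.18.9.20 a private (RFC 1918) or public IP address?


RFC 1918 private ranges:
  10.0.0.0/8 (10.0.0.0 - 10.255.255.255)
  172.16.0.0/12 (172.16.0.0 - 172.31.255.255)
  192.168.0.0/16 (192.168.0.0 - 192.168.255.255)
Private (in 172.16.0.0/12)


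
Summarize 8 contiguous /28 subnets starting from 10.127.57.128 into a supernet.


Original prefix: /28
Number of subnets: 8 = 2^3
New prefix = 28 - 3 = 25
Supernet: 10.127.57.128/25


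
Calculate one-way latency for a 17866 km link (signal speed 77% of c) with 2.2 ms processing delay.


Speed = 0.77 * 3e5 km/s = 231000 km/s
Propagation delay = 17866 / 231000 = 0.0773 s = 77.342 ms
Processing delay = 2.2 ms
Total one-way latency = 79.542 ms


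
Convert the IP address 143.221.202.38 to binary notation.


143 = 10001111
221 = 11011101
202 = 11001010
38 = 00100110
Binary: 10001111.11011101.11001010.00100110


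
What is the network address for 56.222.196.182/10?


IP:   00111000.11011110.11000100.10110110
Mask: 11111111.11000000.00000000.00000000
AND operation:
Net:  00111000.11000000.00000000.00000000
Network: 56.192.0.0/10


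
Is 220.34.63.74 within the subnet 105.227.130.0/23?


Subnet network: 105.227.130.0
Test IP AND mask: 220.34.62.0
No, 220.34.63.74 is not in 105.227.130.0/23


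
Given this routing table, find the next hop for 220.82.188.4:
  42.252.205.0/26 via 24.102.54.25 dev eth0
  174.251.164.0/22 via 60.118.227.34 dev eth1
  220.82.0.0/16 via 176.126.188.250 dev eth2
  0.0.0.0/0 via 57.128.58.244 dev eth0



Longest prefix match for 220.82.188.4:
  /26 42.252.205.0: no
  /22 174.251.164.0: no
  /16 220.82.0.0: MATCH
  /0 0.0.0.0: MATCH
Selected: next-hop 176.126.188.250 via eth2 (matched /16)


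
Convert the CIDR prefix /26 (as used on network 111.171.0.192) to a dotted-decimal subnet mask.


/26 means 26 network bits, 6 host bits
Binary: 11111111111111111111111111000000
Mask: 255.255.255.192


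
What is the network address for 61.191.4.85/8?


IP:   00111101.10111111.00000100.01010101
Mask: 11111111.00000000.00000000.00000000
AND operation:
Net:  00111101.00000000.00000000.00000000
Network: 61.0.0.0/8
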